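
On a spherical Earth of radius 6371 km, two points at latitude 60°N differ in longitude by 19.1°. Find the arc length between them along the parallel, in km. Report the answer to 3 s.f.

1060 km

Arc length along a parallel = R cos φ · Δλ (with Δλ in radians).
= 6371 × cos 60° × (19.1° × π/180) = 6371 × 0.5000 × 0.3334 ≈ 1060 km.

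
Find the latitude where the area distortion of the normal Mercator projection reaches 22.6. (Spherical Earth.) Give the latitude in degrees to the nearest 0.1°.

77.9°

Mercator areal scale is sec²φ.
sec²φ = 22.6  ⇒  cos²φ = 0.04425  ⇒  cos φ = 0.2104.
φ = arccos(0.2104) ≈ 77.9°.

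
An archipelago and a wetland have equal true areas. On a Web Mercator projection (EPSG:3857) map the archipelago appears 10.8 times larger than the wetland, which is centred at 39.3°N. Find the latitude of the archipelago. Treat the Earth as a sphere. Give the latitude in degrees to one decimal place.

76.4°

On Mercator, (apparent₁)/(apparent₂) = sec²φ₁ / sec²φ₂ when true areas are equal.
cos²φ₂ / cos²φ₁ = 10.8  ⇒  cos φ₁ = cos 39.3° / √10.8 = 0.7738/3.286 = 0.2355.
φ₁ = arccos(0.2355) ≈ 76.4°.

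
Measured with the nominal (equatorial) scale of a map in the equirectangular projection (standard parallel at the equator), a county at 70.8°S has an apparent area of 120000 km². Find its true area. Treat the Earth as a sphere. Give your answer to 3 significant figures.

In the plate carrée (x = Rλ, y = Rφ), meridians are true-scale (h = 1) and parallels are stretched by k = sec φ.
Areal scale = h·k = 1 × sec φ; at 70.8°, h = 1.000, k = 3.041, so h·k = 3.041.
True area = apparent / (areal scale) = 120000 / 3.041 ≈ 39500 km².

39500 km²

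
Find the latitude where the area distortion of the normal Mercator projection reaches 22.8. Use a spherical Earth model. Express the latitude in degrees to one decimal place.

77.9°

Mercator areal scale is sec²φ.
sec²φ = 22.8  ⇒  cos²φ = 0.04386  ⇒  cos φ = 0.2094.
φ = arccos(0.2094) ≈ 77.9°.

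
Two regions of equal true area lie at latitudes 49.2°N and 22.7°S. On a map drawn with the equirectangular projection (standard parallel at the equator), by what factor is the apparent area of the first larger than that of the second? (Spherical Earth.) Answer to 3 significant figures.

1.41

Plate carrée maps x = Rλ, y = Rφ. The meridian scale is h = 1 and the parallel scale is k = 1/cos φ = sec φ.
Areal scale at 49.2°: h·k = 1.000 × 1.530 = 1.530.
Areal scale at 22.7°: h·k = 1.000 × 1.084 = 1.084.
Ratio = 1.530/1.084 ≈ 1.41.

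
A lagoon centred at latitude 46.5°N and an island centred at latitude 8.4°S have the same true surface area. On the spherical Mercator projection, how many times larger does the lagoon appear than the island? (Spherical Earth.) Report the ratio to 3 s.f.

On Mercator, area is exaggerated by sec²φ = 1/cos²φ.
At 46.5°: sec²(46.5°) = 1/0.6884² = 2.110.
At 8.4°: sec²(8.4°) = 1/0.9893² = 1.022.
Ratio = 2.110/1.022 = cos²(8.4°)/cos²(46.5°) ≈ 2.07.

2.07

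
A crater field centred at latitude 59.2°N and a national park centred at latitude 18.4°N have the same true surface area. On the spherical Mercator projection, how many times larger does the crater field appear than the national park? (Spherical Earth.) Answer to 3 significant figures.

3.43

Mercator is conformal with k = sec φ, so areal scale = k² = sec²φ.
At 59.2°: sec²(59.2°) = 1/0.5120² = 3.814.
At 18.4°: sec²(18.4°) = 1/0.9489² = 1.111.
Ratio = 3.814/1.111 = cos²(18.4°)/cos²(59.2°) ≈ 3.43.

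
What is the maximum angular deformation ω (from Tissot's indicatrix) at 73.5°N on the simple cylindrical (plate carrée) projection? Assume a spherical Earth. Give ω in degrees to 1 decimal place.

67.8°

For the equirectangular projection with φ₀ = 0 (plate carrée), h = 1 along meridians and k = sec φ along parallels.
At 73.5°: h = 1.000, k = 3.521; principal scales a = 3.521, b = 1.000.
sin(ω/2) = (a − b)/(a + b) = 2.521/4.521 = 0.5576, so ω = 2 arcsin(0.5576) ≈ 67.8°.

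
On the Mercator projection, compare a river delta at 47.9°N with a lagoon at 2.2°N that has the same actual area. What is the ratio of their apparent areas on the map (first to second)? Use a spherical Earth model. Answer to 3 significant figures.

Mercator areal scale is sec²φ.
At 47.9°: sec²(47.9°) = 1/0.6704² = 2.225.
At 2.2°: sec²(2.2°) = 1/0.9993² = 1.001.
Ratio = 2.225/1.001 = cos²(2.2°)/cos²(47.9°) ≈ 2.22.

2.22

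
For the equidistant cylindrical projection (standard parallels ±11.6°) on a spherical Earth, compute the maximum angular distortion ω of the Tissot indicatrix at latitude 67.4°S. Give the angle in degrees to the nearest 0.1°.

51.8°

The equidistant cylindrical projection with φ₀ = 11.6° has h = 1 (meridians true) and k = cos φ₀ / cos φ along parallels.
At 67.4°: h = 1.000, k = 2.549; principal scales a = 2.549, b = 1.000.
sin(ω/2) = (a − b)/(a + b) = 1.549/3.549 = 0.4365, so ω = 2 arcsin(0.4365) ≈ 51.8°.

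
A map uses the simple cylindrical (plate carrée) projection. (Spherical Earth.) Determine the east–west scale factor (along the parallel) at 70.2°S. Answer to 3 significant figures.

For the equirectangular projection with φ₀ = 0 (plate carrée), h = 1 along meridians and k = sec φ along parallels.
k = 1/cos 70.2° = 1/0.3387 = 2.952.

2.95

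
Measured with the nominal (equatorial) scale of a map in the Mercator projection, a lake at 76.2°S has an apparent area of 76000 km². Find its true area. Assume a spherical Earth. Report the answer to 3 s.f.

The Mercator projection is conformal; its linear scale factor is the same in every direction and equals sec φ = 1/cos φ.
Areal scale = k² = sec²φ = 1/cos²(76.2°) = 1/0.2385² = 17.58.
True area = apparent / (areal scale) = 76000 / 17.58 ≈ 4320 km².

4320 km²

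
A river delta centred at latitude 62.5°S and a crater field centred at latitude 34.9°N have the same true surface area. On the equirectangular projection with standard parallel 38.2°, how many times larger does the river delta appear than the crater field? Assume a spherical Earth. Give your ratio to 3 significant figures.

The equidistant cylindrical projection with φ₀ = 38.2° has h = 1 (meridians true) and k = cos φ₀ / cos φ along parallels.
Areal scale at 62.5°: h·k = 1.000 × 1.702 = 1.702.
Areal scale at 34.9°: h·k = 1.000 × 0.9582 = 0.9582.
Ratio = 1.702/0.9582 ≈ 1.78.

1.78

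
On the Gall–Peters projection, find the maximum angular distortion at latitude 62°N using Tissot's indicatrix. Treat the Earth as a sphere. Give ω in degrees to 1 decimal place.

45.7°

The Gall–Peters projection is cylindrical equal-area with φ₀ = 45°. For cylindrical equal-area with standard parallel φ₀, h = cos φ / cos φ₀ and k = cos φ₀ / cos φ, so h·k = 1.
At 62°: h = 0.6639, k = 1.506; principal scales a = 1.506, b = 0.6639.
sin(ω/2) = (a − b)/(a + b) = 0.8422/2.170 = 0.3881, so ω = 2 arcsin(0.3881) ≈ 45.7°.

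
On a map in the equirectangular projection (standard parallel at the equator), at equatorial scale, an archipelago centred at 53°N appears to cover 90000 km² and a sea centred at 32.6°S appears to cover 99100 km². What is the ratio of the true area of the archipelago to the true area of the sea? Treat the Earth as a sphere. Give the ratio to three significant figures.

Plate carrée has h = 1 and k = sec φ, giving areal scale sec φ; true area = (apparent area) · cos φ.
True area of archipelago: 90000 × cos(53°) = 90000 × 0.6018 = 54160 km².
True area of sea: 99100 × cos(32.6°) = 99100 × 0.8425 = 83490 km².
Ratio = 54160 / 83490 ≈ 0.649.

0.649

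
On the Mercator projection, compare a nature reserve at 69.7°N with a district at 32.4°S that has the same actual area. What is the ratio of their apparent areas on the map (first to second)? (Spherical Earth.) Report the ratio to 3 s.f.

5.92

On Mercator, area is exaggerated by sec²φ = 1/cos²φ.
At 69.7°: sec²(69.7°) = 1/0.3469² = 8.308.
At 32.4°: sec²(32.4°) = 1/0.8443² = 1.403.
Ratio = 8.308/1.403 = cos²(32.4°)/cos²(69.7°) ≈ 5.92.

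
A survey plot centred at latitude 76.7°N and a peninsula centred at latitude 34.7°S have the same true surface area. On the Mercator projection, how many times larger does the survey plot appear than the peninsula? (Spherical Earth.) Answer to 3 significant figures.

Mercator areal scale is sec²φ.
At 76.7°: sec²(76.7°) = 1/0.2300² = 18.90.
At 34.7°: sec²(34.7°) = 1/0.8221² = 1.479.
Ratio = 18.90/1.479 = cos²(34.7°)/cos²(76.7°) ≈ 12.8.

12.8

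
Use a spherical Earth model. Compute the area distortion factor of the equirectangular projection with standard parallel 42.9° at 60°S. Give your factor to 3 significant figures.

1.47

The equidistant cylindrical projection with φ₀ = 42.9° has h = 1 (meridians true) and k = cos φ₀ / cos φ along parallels.
Areal scale = h·k = 1 × cos φ₀ / cos φ; at 60°, h = 1.000, k = 1.465, so h·k = 1.465.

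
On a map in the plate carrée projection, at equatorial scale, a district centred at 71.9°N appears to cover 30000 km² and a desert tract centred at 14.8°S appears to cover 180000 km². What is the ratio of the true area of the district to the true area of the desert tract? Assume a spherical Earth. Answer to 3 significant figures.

0.0536

On the plate carrée, areal scale = h·k = 1 × sec φ, so true area = apparent × cos φ.
True area of district: 30000 × cos(71.9°) = 30000 × 0.3107 = 9320 km².
True area of desert tract: 180000 × cos(14.8°) = 180000 × 0.9668 = 174000 km².
Ratio = 9320 / 174000 ≈ 0.0536.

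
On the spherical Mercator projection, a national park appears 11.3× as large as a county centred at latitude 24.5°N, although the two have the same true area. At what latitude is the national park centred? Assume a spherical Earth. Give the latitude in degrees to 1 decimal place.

74.3°

For equal true areas on Mercator, apparent areas scale as sec²φ, so the ratio is cos²φ₂ / cos²φ₁.
cos²φ₂ / cos²φ₁ = 11.3  ⇒  cos φ₁ = cos 24.5° / √11.3 = 0.9100/3.362 = 0.2707.
φ₁ = arccos(0.2707) ≈ 74.3°.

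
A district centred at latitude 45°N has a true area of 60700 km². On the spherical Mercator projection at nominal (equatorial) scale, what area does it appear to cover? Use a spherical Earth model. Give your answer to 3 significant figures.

The Mercator projection is conformal; its linear scale factor is the same in every direction and equals sec φ = 1/cos φ.
Areal scale = k² = sec²φ = 1/cos²(45°) = 1/0.7071² = 2.000.
Apparent area = 60700 × 2.000 ≈ 121000 km².

121000 km²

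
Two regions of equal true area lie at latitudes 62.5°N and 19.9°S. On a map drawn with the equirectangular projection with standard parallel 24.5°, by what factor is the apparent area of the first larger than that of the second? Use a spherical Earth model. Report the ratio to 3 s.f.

2.04

In the equirectangular projection with standard parallel φ₀ = 24.5° (x = Rλ cos φ₀, y = Rφ), meridians are true-scale (h = 1) and the parallel scale is k = cos φ₀ / cos φ.
Areal scale at 62.5°: h·k = 1.000 × 1.971 = 1.971.
Areal scale at 19.9°: h·k = 1.000 × 0.9677 = 0.9677.
Ratio = 1.971/0.9677 ≈ 2.04.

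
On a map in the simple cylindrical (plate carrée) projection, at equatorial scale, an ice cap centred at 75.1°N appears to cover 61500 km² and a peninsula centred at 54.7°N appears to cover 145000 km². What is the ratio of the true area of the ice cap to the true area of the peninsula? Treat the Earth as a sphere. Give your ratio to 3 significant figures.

On the plate carrée, areal scale = h·k = 1 × sec φ, so true area = apparent × cos φ.
True area of ice cap: 61500 × cos(75.1°) = 61500 × 0.2571 = 15810 km².
True area of peninsula: 145000 × cos(54.7°) = 145000 × 0.5779 = 83790 km².
Ratio = 15810 / 83790 ≈ 0.189.

0.189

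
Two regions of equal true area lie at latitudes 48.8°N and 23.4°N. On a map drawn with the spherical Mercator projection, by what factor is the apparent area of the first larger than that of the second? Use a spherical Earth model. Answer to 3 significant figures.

Mercator is conformal with k = sec φ, so areal scale = k² = sec²φ.
At 48.8°: sec²(48.8°) = 1/0.6587² = 2.305.
At 23.4°: sec²(23.4°) = 1/0.9178² = 1.187.
Ratio = 2.305/1.187 = cos²(23.4°)/cos²(48.8°) ≈ 1.94.

1.94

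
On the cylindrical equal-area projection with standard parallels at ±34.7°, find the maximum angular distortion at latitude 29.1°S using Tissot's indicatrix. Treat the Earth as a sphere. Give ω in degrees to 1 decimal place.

7.0°

Cylindrical equal-area (φ₀ = 34.7°): h = cos φ / cos 34.7° along meridians, k = cos 34.7° / cos φ along parallels; h·k = 1.
At 29.1°: h = 1.063, k = 0.9409; principal scales a = 1.063, b = 0.9409.
sin(ω/2) = (a − b)/(a + b) = 0.1219/2.004 = 0.06083, so ω = 2 arcsin(0.06083) ≈ 7.0°.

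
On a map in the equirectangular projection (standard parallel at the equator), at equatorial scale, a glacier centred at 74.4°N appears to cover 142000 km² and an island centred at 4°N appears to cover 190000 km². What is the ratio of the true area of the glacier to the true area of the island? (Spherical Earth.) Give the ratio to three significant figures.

0.201

On the plate carrée, areal scale = h·k = 1 × sec φ, so true area = apparent × cos φ.
True area of glacier: 142000 × cos(74.4°) = 142000 × 0.2689 = 38190 km².
True area of island: 190000 × cos(4°) = 190000 × 0.9976 = 189500 km².
Ratio = 38190 / 189500 ≈ 0.201.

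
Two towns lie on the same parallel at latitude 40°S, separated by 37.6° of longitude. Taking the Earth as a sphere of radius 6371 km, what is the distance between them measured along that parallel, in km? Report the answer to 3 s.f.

Arc length along a parallel = R cos φ · Δλ (with Δλ in radians).
= 6371 × cos 40° × (37.6° × π/180) = 6371 × 0.7660 × 0.6562 ≈ 3200 km.

3200 km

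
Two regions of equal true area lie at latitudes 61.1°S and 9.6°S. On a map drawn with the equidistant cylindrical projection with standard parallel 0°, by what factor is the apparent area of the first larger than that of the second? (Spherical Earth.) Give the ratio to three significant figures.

2.04

For the equirectangular projection with φ₀ = 0 (plate carrée), h = 1 along meridians and k = sec φ along parallels.
Areal scale at 61.1°: h·k = 1.000 × 2.069 = 2.069.
Areal scale at 9.6°: h·k = 1.000 × 1.014 = 1.014.
Ratio = 2.069/1.014 ≈ 2.04.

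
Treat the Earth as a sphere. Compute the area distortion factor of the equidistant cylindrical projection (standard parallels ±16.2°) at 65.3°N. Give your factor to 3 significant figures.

2.30

In the equirectangular projection with standard parallel φ₀ = 16.2° (x = Rλ cos φ₀, y = Rφ), meridians are true-scale (h = 1) and the parallel scale is k = cos φ₀ / cos φ.
Areal scale = h·k = 1 × cos φ₀ / cos φ; at 65.3°, h = 1.000, k = 2.298, so h·k = 2.298.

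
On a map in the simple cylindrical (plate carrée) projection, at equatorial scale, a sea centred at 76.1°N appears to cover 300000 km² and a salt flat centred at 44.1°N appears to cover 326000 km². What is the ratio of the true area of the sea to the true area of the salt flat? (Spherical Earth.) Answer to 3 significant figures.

0.308

On the plate carrée, areal scale = h·k = 1 × sec φ, so true area = apparent × cos φ.
True area of sea: 300000 × cos(76.1°) = 300000 × 0.2402 = 72070 km².
True area of salt flat: 326000 × cos(44.1°) = 326000 × 0.7181 = 234100 km².
Ratio = 72070 / 234100 ≈ 0.308.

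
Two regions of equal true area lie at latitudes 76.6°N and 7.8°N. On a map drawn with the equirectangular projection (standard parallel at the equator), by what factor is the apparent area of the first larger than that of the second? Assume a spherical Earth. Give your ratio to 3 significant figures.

In the plate carrée (x = Rλ, y = Rφ), meridians are true-scale (h = 1) and parallels are stretched by k = sec φ.
Areal scale at 76.6°: h·k = 1.000 × 4.315 = 4.315.
Areal scale at 7.8°: h·k = 1.000 × 1.009 = 1.009.
Ratio = 4.315/1.009 ≈ 4.28.

4.28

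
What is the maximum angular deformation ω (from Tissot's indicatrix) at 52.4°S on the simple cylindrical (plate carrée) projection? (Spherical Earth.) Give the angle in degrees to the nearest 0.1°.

28.0°

In the plate carrée (x = Rλ, y = Rφ), meridians are true-scale (h = 1) and parallels are stretched by k = sec φ.
At 52.4°: h = 1.000, k = 1.639; principal scales a = 1.639, b = 1.000.
sin(ω/2) = (a − b)/(a + b) = 0.6390/2.639 = 0.2421, so ω = 2 arcsin(0.2421) ≈ 28.0°.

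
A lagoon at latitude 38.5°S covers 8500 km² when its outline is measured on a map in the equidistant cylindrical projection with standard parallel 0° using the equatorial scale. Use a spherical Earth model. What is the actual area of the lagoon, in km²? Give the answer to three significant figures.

Plate carrée maps x = Rλ, y = Rφ. The meridian scale is h = 1 and the parallel scale is k = 1/cos φ = sec φ.
Areal scale = h·k = 1 × sec φ; at 38.5°, h = 1.000, k = 1.278, so h·k = 1.278.
True area = apparent / (areal scale) = 8500 / 1.278 ≈ 6650 km².

6650 km²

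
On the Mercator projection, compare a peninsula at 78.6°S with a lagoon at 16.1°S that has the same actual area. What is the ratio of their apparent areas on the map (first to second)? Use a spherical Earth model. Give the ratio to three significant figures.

23.6

On Mercator, area is exaggerated by sec²φ = 1/cos²φ.
At 78.6°: sec²(78.6°) = 1/0.1977² = 25.60.
At 16.1°: sec²(16.1°) = 1/0.9608² = 1.083.
Ratio = 25.60/1.083 = cos²(16.1°)/cos²(78.6°) ≈ 23.6.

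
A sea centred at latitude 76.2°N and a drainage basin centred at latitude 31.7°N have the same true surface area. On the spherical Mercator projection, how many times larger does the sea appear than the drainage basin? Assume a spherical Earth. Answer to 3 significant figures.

12.7

On Mercator, area is exaggerated by sec²φ = 1/cos²φ.
At 76.2°: sec²(76.2°) = 1/0.2385² = 17.58.
At 31.7°: sec²(31.7°) = 1/0.8508² = 1.381.
Ratio = 17.58/1.381 = cos²(31.7°)/cos²(76.2°) ≈ 12.7.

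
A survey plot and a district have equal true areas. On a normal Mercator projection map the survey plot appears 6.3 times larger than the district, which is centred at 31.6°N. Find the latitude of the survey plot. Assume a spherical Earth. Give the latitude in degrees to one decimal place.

On Mercator, (apparent₁)/(apparent₂) = sec²φ₁ / sec²φ₂ when true areas are equal.
cos²φ₂ / cos²φ₁ = 6.3  ⇒  cos φ₁ = cos 31.6° / √6.3 = 0.8517/2.510 = 0.3393.
φ₁ = arccos(0.3393) ≈ 70.2°.

70.2°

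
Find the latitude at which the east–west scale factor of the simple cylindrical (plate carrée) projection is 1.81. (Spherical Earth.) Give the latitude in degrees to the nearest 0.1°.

Plate carrée: h = 1, k = sec φ along parallels.
sec φ = 1.81  ⇒  cos φ = 0.5525  ⇒  φ ≈ 56.5°.

56.5°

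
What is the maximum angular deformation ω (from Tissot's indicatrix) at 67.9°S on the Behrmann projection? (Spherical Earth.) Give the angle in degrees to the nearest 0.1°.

86.1°

Behrmann is a cylindrical equal-area projection with standard parallels at ±30°. For cylindrical equal-area with standard parallel φ₀, h = cos φ / cos φ₀ and k = cos φ₀ / cos φ, so h·k = 1.
At 67.9°: h = 0.4344, k = 2.302; principal scales a = 2.302, b = 0.4344.
sin(ω/2) = (a − b)/(a + b) = 1.867/2.736 = 0.6825, so ω = 2 arcsin(0.6825) ≈ 86.1°.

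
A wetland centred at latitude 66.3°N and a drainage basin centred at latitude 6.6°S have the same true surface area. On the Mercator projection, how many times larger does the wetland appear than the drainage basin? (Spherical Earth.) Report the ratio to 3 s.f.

6.11

Mercator areal scale is sec²φ.
At 66.3°: sec²(66.3°) = 1/0.4019² = 6.190.
At 6.6°: sec²(6.6°) = 1/0.9934² = 1.013.
Ratio = 6.190/1.013 = cos²(6.6°)/cos²(66.3°) ≈ 6.11.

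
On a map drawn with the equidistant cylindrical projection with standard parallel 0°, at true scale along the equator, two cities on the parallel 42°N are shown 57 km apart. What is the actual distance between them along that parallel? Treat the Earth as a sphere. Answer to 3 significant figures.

42.4 km

Plate carrée maps x = Rλ, y = Rφ. The meridian scale is h = 1 and the parallel scale is k = 1/cos φ = sec φ.
Along the parallel at 42°, map distances are exaggerated by k = sec 42° = 1.346.
True distance = 57 / 1.346 = 57 × cos 42° ≈ 42.4 km.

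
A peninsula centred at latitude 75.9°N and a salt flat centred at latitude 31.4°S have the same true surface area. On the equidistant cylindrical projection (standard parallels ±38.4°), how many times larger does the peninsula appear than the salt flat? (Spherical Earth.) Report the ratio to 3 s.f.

With standard parallel φ₀ = 38.4°, the equirectangular projection gives x = Rλ cos φ₀, y = Rφ, so h = 1 and k = cos 38.4° / cos φ.
Areal scale at 75.9°: h·k = 1.000 × 3.217 = 3.217.
Areal scale at 31.4°: h·k = 1.000 × 0.9182 = 0.9182.
Ratio = 3.217/0.9182 ≈ 3.50.

3.50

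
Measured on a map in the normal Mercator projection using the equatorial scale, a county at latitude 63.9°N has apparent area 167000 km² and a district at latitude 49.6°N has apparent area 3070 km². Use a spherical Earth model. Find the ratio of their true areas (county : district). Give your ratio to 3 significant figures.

25.1

On Mercator the areal scale is sec²φ, so true area = apparent × cos²φ.
True area of county: 167000 × cos²(63.9°) = 167000 × 0.1935 = 32320 km².
True area of district: 3070 × cos²(49.6°) = 3070 × 0.4201 = 1290 km².
Ratio = 32320 / 1290 ≈ 25.1.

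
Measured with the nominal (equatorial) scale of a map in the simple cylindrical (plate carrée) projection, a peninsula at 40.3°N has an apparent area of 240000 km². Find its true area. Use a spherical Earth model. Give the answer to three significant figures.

Plate carrée maps x = Rλ, y = Rφ. The meridian scale is h = 1 and the parallel scale is k = 1/cos φ = sec φ.
Areal scale = h·k = 1 × sec φ; at 40.3°, h = 1.000, k = 1.311, so h·k = 1.311.
True area = apparent / (areal scale) = 240000 / 1.311 ≈ 183000 km².

183000 km²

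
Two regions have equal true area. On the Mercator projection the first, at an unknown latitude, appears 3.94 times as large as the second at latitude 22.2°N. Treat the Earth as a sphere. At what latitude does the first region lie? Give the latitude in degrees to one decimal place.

62.2°

Mercator areal scale is sec²φ, so apparent-area ratio = sec²φ₁ / sec²φ₂ = cos²φ₂ / cos²φ₁.
cos²φ₂ / cos²φ₁ = 3.94  ⇒  cos φ₁ = cos 22.2° / √3.94 = 0.9259/1.985 = 0.4664.
φ₁ = arccos(0.4664) ≈ 62.2°.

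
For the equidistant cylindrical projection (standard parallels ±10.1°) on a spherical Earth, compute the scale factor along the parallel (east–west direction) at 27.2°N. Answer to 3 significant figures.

1.11

In the equirectangular projection with standard parallel φ₀ = 10.1° (x = Rλ cos φ₀, y = Rφ), meridians are true-scale (h = 1) and the parallel scale is k = cos φ₀ / cos φ.
k = cos 10.1° / cos 27.2° = 0.9845/0.8894 = 1.107.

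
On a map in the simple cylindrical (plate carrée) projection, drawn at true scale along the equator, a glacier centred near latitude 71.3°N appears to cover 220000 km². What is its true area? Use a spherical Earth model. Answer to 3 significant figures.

In the plate carrée (x = Rλ, y = Rφ), meridians are true-scale (h = 1) and parallels are stretched by k = sec φ.
Areal scale = h·k = 1 × sec φ; at 71.3°, h = 1.000, k = 3.119, so h·k = 3.119.
True area = apparent / (areal scale) = 220000 / 3.119 ≈ 70500 km².

70500 km²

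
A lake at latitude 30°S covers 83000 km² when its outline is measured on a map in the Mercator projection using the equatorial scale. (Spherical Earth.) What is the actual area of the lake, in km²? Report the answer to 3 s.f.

62200 km²

Mercator is conformal, so the point scale is isotropic: h = k = sec φ = 1/cos φ.
Areal scale = k² = sec²φ = 1/cos²(30°) = 1/0.8660² = 1.333.
True area = apparent / (areal scale) = 83000 / 1.333 ≈ 62200 km².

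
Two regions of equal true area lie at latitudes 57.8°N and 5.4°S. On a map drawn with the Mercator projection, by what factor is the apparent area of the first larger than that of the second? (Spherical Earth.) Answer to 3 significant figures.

3.49

Mercator areal scale is sec²φ.
At 57.8°: sec²(57.8°) = 1/0.5329² = 3.522.
At 5.4°: sec²(5.4°) = 1/0.9956² = 1.009.
Ratio = 3.522/1.009 = cos²(5.4°)/cos²(57.8°) ≈ 3.49.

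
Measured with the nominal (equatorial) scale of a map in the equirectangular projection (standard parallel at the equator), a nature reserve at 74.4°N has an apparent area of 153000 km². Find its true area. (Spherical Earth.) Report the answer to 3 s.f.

For the equirectangular projection with φ₀ = 0 (plate carrée), h = 1 along meridians and k = sec φ along parallels.
Areal scale = h·k = 1 × sec φ; at 74.4°, h = 1.000, k = 3.719, so h·k = 3.719.
True area = apparent / (areal scale) = 153000 / 3.719 ≈ 41100 km².

41100 km²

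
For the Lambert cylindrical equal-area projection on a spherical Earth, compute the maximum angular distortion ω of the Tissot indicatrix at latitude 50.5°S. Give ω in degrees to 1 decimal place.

The Lambert cylindrical equal-area projection is the cylindrical equal-area projection with its standard parallel at the equator (φ₀ = 0). For cylindrical equal-area with standard parallel φ₀, h = cos φ / cos φ₀ and k = cos φ₀ / cos φ, so h·k = 1.
At 50.5°: h = 0.6361, k = 1.572; principal scales a = 1.572, b = 0.6361.
sin(ω/2) = (a − b)/(a + b) = 0.9361/2.208 = 0.4239, so ω = 2 arcsin(0.4239) ≈ 50.2°.

50.2°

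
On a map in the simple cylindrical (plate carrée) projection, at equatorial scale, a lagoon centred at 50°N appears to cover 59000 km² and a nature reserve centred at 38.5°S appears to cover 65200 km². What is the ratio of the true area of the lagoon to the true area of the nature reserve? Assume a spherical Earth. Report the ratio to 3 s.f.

0.743

Plate carrée has h = 1 and k = sec φ, giving areal scale sec φ; true area = (apparent area) · cos φ.
True area of lagoon: 59000 × cos(50°) = 59000 × 0.6428 = 37920 km².
True area of nature reserve: 65200 × cos(38.5°) = 65200 × 0.7826 = 51030 km².
Ratio = 37920 / 51030 ≈ 0.743.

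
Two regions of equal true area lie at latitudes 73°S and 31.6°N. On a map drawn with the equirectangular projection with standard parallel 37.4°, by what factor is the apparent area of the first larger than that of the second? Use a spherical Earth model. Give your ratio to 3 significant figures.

With standard parallel φ₀ = 37.4°, the equirectangular projection gives x = Rλ cos φ₀, y = Rφ, so h = 1 and k = cos 37.4° / cos φ.
Areal scale at 73°: h·k = 1.000 × 2.717 = 2.717.
Areal scale at 31.6°: h·k = 1.000 × 0.9327 = 0.9327.
Ratio = 2.717/0.9327 ≈ 2.91.

2.91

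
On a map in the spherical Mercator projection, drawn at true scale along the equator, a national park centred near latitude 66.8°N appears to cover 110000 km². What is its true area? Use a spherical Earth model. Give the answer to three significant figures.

17100 km²

Mercator is conformal, so the point scale is isotropic: h = k = sec φ = 1/cos φ.
Areal scale = k² = sec²φ = 1/cos²(66.8°) = 1/0.3939² = 6.444.
True area = apparent / (areal scale) = 110000 / 6.444 ≈ 17100 km².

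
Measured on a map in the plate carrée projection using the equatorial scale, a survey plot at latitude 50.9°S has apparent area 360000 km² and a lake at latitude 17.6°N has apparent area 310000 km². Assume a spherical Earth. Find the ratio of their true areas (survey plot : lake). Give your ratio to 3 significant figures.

On the plate carrée, areal scale = h·k = 1 × sec φ, so true area = apparent × cos φ.
True area of survey plot: 360000 × cos(50.9°) = 360000 × 0.6307 = 227000 km².
True area of lake: 310000 × cos(17.6°) = 310000 × 0.9532 = 295500 km².
Ratio = 227000 / 295500 ≈ 0.768.

0.768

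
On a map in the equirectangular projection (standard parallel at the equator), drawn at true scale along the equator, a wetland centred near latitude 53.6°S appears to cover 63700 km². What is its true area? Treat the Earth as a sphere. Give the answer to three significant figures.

37800 km²

Plate carrée maps x = Rλ, y = Rφ. The meridian scale is h = 1 and the parallel scale is k = 1/cos φ = sec φ.
Areal scale = h·k = 1 × sec φ; at 53.6°, h = 1.000, k = 1.685, so h·k = 1.685.
True area = apparent / (areal scale) = 63700 / 1.685 ≈ 37800 km².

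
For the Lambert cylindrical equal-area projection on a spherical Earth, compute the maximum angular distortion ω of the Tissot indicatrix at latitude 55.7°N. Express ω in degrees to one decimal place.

62.4°

The Lambert cylindrical equal-area projection is the cylindrical equal-area projection with its standard parallel at the equator (φ₀ = 0). A cylindrical equal-area projection with standard parallel φ₀ has meridian scale h = cos φ / cos φ₀ and parallel scale k = cos φ₀ / cos φ (so areas are preserved, h·k = 1).
At 55.7°: h = 0.5635, k = 1.775; principal scales a = 1.775, b = 0.5635.
sin(ω/2) = (a − b)/(a + b) = 1.211/2.338 = 0.5180, so ω = 2 arcsin(0.5180) ≈ 62.4°.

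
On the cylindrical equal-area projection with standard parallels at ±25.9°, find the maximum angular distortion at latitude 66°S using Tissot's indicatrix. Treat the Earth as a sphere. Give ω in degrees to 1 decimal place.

82.7°

For cylindrical equal-area with standard parallel φ₀, h = cos φ / cos φ₀ and k = cos φ₀ / cos φ, so h·k = 1.
At 66°: h = 0.4522, k = 2.212; principal scales a = 2.212, b = 0.4522.
sin(ω/2) = (a − b)/(a + b) = 1.759/2.664 = 0.6605, so ω = 2 arcsin(0.6605) ≈ 82.7°.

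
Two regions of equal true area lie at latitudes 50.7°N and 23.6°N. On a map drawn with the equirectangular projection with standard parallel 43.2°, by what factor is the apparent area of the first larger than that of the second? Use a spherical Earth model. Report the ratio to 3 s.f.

The equidistant cylindrical projection with φ₀ = 43.2° has h = 1 (meridians true) and k = cos φ₀ / cos φ along parallels.
Areal scale at 50.7°: h·k = 1.000 × 1.151 = 1.151.
Areal scale at 23.6°: h·k = 1.000 × 0.7955 = 0.7955.
Ratio = 1.151/0.7955 ≈ 1.45.

1.45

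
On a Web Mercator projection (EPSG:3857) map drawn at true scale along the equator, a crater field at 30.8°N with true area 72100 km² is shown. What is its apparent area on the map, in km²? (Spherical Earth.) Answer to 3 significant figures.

The Mercator projection is conformal; its linear scale factor is the same in every direction and equals sec φ = 1/cos φ.
Areal scale = k² = sec²φ = 1/cos²(30.8°) = 1/0.8590² = 1.355.
Apparent area = 72100 × 1.355 ≈ 97700 km².

97700 km²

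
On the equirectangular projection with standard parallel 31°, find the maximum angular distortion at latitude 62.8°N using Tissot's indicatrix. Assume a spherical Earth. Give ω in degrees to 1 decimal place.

35.4°

The equidistant cylindrical projection with φ₀ = 31° has h = 1 (meridians true) and k = cos φ₀ / cos φ along parallels.
At 62.8°: h = 1.000, k = 1.875; principal scales a = 1.875, b = 1.000.
sin(ω/2) = (a − b)/(a + b) = 0.8752/2.875 = 0.3044, so ω = 2 arcsin(0.3044) ≈ 35.4°.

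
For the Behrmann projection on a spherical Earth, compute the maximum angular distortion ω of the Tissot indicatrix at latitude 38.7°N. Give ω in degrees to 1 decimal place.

The Behrmann projection is cylindrical equal-area with φ₀ = 30°. For cylindrical equal-area with standard parallel φ₀, h = cos φ / cos φ₀ and k = cos φ₀ / cos φ, so h·k = 1.
At 38.7°: h = 0.9012, k = 1.110; principal scales a = 1.110, b = 0.9012.
sin(ω/2) = (a − b)/(a + b) = 0.2085/2.011 = 0.1037, so ω = 2 arcsin(0.1037) ≈ 11.9°.

11.9°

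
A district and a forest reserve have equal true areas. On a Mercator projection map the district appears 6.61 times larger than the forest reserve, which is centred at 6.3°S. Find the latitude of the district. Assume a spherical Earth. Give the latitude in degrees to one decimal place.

67.3°

On Mercator, (apparent₁)/(apparent₂) = sec²φ₁ / sec²φ₂ when true areas are equal.
cos²φ₂ / cos²φ₁ = 6.61  ⇒  cos φ₁ = cos 6.3° / √6.61 = 0.9940/2.571 = 0.3866.
φ₁ = arccos(0.3866) ≈ 67.3°.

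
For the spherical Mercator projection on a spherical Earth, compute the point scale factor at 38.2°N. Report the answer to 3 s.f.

The Mercator projection is conformal; its linear scale factor is the same in every direction and equals sec φ = 1/cos φ.
k = 1/cos 38.2° = 1/0.7859 = 1.272.

1.27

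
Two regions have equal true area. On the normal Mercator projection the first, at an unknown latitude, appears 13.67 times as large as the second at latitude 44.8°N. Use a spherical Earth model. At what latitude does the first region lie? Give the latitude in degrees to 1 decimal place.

On Mercator, (apparent₁)/(apparent₂) = sec²φ₁ / sec²φ₂ when true areas are equal.
cos²φ₂ / cos²φ₁ = 13.67  ⇒  cos φ₁ = cos 44.8° / √13.67 = 0.7096/3.697 = 0.1919.
φ₁ = arccos(0.1919) ≈ 78.9°.

78.9°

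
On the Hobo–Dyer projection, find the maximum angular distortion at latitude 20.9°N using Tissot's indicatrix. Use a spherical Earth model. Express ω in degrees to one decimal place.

Hobo–Dyer is a cylindrical equal-area projection with standard parallels at ±37.5°. Cylindrical equal-area (φ₀ = 37.5°): h = cos φ / cos 37.5° along meridians, k = cos 37.5° / cos φ along parallels; h·k = 1.
At 20.9°: h = 1.178, k = 0.8492; principal scales a = 1.178, b = 0.8492.
sin(ω/2) = (a − b)/(a + b) = 0.3283/2.027 = 0.1620, so ω = 2 arcsin(0.1620) ≈ 18.6°.

18.6°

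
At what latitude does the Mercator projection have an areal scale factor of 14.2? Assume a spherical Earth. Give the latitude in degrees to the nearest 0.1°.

74.6°

Mercator areal scale is sec²φ.
sec²φ = 14.2  ⇒  cos²φ = 0.07042  ⇒  cos φ = 0.2654.
φ = arccos(0.2654) ≈ 74.6°.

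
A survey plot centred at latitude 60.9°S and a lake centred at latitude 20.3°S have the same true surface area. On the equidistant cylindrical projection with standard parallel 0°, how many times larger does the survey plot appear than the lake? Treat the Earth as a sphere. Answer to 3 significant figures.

1.93

For the equirectangular projection with φ₀ = 0 (plate carrée), h = 1 along meridians and k = sec φ along parallels.
Areal scale at 60.9°: h·k = 1.000 × 2.056 = 2.056.
Areal scale at 20.3°: h·k = 1.000 × 1.066 = 1.066.
Ratio = 2.056/1.066 ≈ 1.93.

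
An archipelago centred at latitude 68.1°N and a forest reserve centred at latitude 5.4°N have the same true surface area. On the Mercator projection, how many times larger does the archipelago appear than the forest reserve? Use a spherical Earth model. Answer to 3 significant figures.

Mercator is conformal with k = sec φ, so areal scale = k² = sec²φ.
At 68.1°: sec²(68.1°) = 1/0.3730² = 7.188.
At 5.4°: sec²(5.4°) = 1/0.9956² = 1.009.
Ratio = 7.188/1.009 = cos²(5.4°)/cos²(68.1°) ≈ 7.12.

7.12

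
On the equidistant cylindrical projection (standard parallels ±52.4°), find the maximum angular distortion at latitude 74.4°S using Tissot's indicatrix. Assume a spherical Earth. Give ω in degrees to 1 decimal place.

In the equirectangular projection with standard parallel φ₀ = 52.4° (x = Rλ cos φ₀, y = Rφ), meridians are true-scale (h = 1) and the parallel scale is k = cos φ₀ / cos φ.
At 74.4°: h = 1.000, k = 2.269; principal scales a = 2.269, b = 1.000.
sin(ω/2) = (a − b)/(a + b) = 1.269/3.269 = 0.3882, so ω = 2 arcsin(0.3882) ≈ 45.7°.

45.7°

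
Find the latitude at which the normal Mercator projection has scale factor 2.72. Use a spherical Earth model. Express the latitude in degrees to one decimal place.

Mercator scale is k = sec φ = 1/cos φ.
1/cos φ = 2.72  ⇒  cos φ = 0.3676  ⇒  φ = arccos(0.3676) ≈ 68.4°.

68.4°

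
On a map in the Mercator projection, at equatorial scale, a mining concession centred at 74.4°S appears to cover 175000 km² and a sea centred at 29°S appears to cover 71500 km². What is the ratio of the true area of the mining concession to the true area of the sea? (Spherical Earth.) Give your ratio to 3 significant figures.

0.231

Mercator's areal exaggeration is sec²φ; hence true area = (apparent area) · cos²φ.
True area of mining concession: 175000 × cos²(74.4°) = 175000 × 0.07232 = 12660 km².
True area of sea: 71500 × cos²(29°) = 71500 × 0.7650 = 54690 km².
Ratio = 12660 / 54690 ≈ 0.231.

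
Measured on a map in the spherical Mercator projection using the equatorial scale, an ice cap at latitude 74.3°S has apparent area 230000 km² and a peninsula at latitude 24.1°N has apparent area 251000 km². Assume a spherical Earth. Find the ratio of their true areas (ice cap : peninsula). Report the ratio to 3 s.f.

0.0805

Since Mercator area scale is 1/cos²φ, the true area equals the apparent area multiplied by cos²φ.
True area of ice cap: 230000 × cos²(74.3°) = 230000 × 0.07322 = 16840 km².
True area of peninsula: 251000 × cos²(24.1°) = 251000 × 0.8333 = 209100 km².
Ratio = 16840 / 209100 ≈ 0.0805.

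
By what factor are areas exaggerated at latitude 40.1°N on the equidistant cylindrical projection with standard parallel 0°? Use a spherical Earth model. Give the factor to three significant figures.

Plate carrée maps x = Rλ, y = Rφ. The meridian scale is h = 1 and the parallel scale is k = 1/cos φ = sec φ.
Areal scale = h·k = 1 × sec φ; at 40.1°, h = 1.000, k = 1.307, so h·k = 1.307.

1.31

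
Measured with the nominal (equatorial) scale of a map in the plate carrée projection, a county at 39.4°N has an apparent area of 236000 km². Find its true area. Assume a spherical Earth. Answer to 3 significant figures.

In the plate carrée (x = Rλ, y = Rφ), meridians are true-scale (h = 1) and parallels are stretched by k = sec φ.
Areal scale = h·k = 1 × sec φ; at 39.4°, h = 1.000, k = 1.294, so h·k = 1.294.
True area = apparent / (areal scale) = 236000 / 1.294 ≈ 182000 km².

182000 km²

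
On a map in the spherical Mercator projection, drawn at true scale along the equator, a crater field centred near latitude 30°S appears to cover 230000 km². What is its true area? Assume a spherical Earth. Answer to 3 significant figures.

For Mercator, h = k = sec φ (a conformal cylindrical projection has a single point scale, 1/cos φ).
Areal scale = k² = sec²φ = 1/cos²(30°) = 1/0.8660² = 1.333.
True area = apparent / (areal scale) = 230000 / 1.333 ≈ 172000 km².

172000 km²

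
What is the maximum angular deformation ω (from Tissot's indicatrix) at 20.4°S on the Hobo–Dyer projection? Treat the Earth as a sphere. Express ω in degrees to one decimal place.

Hobo–Dyer is a cylindrical equal-area projection with standard parallels at ±37.5°. A cylindrical equal-area projection with standard parallel φ₀ has meridian scale h = cos φ / cos φ₀ and parallel scale k = cos φ₀ / cos φ (so areas are preserved, h·k = 1).
At 20.4°: h = 1.181, k = 0.8464; principal scales a = 1.181, b = 0.8464.
sin(ω/2) = (a − b)/(a + b) = 0.3350/2.028 = 0.1652, so ω = 2 arcsin(0.1652) ≈ 19.0°.

19.0°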